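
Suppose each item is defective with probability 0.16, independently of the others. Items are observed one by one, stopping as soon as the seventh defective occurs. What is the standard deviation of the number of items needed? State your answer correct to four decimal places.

15.1554

Y = total items until the seventh success; negative binomial with r=7, p=0.16.
SD(Y) = √[r(1−p)/p²] = √(229.687500) = 15.155445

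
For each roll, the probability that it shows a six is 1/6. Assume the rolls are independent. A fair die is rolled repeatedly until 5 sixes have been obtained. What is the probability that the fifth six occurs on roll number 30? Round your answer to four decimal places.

0.0320

Y = trial on which the fifth success occurs; negative binomial, r=5, p=0.166667.
P(Y=30) = C(29,4) · p^5 · (1−p)^25
= 23751 · 0.0001286 · 0.010483 = 0.032018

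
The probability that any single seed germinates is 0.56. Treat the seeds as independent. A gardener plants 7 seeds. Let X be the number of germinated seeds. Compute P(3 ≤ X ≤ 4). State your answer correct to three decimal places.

0.524

X ~ Binomial(7, 0.56); P(3 ≤ X ≤ 4) = Σ C(7,k) p^k (1−p)^(7−k) over k:
  k=3: C(7,3)·0.56^3·0.44^4 = 0.23038
  k=4: C(7,4)·0.56^4·0.44^3 = 0.29321
Total = 0.52359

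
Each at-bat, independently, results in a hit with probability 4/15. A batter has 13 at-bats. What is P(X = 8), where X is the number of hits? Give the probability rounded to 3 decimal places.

0.007

X ~ Binomial(n=13, p=0.266667).
P(X=8) = C(13,8) · p^8 · (1−p)^5
= 1287 · 2.5571e-05 · 0.21208 = 0.00698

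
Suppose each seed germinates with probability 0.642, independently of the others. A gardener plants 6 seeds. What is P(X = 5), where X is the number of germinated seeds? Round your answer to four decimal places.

0.2343

X ~ Binomial(n=6, p=0.642).
P(X=5) = C(6,5) · p^5 · (1−p)^1
= 6 · 0.10906 · 0.358 = 0.234266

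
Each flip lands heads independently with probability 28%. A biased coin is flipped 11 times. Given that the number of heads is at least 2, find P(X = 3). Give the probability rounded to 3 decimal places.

X ~ Binomial(11, 0.28). Want P(X=3 | X≥2) = P(X=3) / P(X≥2).
P(X=3) = C(11,3)·0.28^3·0.72^8 = 0.26159
P(X≥2) = 1 − 0.02696 − 0.11531 = 0.85773
Ratio = 0.26159 / 0.85773 = 0.30498

0.305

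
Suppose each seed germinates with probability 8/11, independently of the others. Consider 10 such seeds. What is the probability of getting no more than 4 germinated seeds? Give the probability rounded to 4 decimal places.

X ~ Binomial(10, 0.727273); P(X ≤ 4) = Σ C(10,k) p^k (1−p)^(10−k) over k:
  k=0: C(10,0)·0.727273^0·0.272727^10 = 0.000002
  k=1: C(10,1)·0.727273^1·0.272727^9 = 0.000061
  k=2: C(10,2)·0.727273^2·0.272727^8 = 0.000729
  k=3: C(10,3)·0.727273^3·0.272727^7 = 0.005181
  k=4: C(10,4)·0.727273^4·0.272727^6 = 0.024176
Total = 0.030148

0.0301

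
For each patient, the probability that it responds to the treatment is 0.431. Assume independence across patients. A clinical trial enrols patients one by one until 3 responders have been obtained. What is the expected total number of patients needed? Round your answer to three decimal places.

6.961

Y = total patients until the third success; negative binomial with r=3, p=0.431.
E[Y] = r / p = 3 / 0.431 = 6.96056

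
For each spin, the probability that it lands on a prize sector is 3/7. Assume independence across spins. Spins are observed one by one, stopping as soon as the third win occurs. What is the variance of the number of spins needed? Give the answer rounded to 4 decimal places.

9.3333

Y = total spins until the third success; negative binomial with r=3, p=0.428571.
Var(Y) = r(1−p)/p² = 3·0.571429 / 0.428571² = 9.333333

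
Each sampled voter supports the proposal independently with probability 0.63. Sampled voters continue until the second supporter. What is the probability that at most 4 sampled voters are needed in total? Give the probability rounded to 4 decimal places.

Finishing within 4 sampled voters ⇔ at least 2 successes in the first 4. With X ~ Binomial(4, 0.63), P(Y ≤ 4) = 1 − P(X ≤ 1).
  k=0: C(4,0)·0.63^0·0.37^4 = 0.018742
  k=1: C(4,1)·0.63^1·0.37^3 = 0.127646
1 − 0.146387 = 0.853613

0.8536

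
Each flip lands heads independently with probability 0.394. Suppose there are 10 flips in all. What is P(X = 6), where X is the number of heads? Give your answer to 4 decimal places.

X ~ Binomial(n=10, p=0.394).
P(X=6) = C(10,6) · p^6 · (1−p)^4
= 210 · 0.0037409 · 0.13486 = 0.105947

0.1059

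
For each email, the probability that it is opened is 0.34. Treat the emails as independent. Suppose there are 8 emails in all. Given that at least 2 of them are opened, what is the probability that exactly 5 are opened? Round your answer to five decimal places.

X ~ Binomial(8, 0.34). Want P(X=5 | X≥2) = P(X=5) / P(X≥2).
P(X=5) = C(8,5)·0.34^5·0.66^3 = 0.0731500
P(X≥2) = 1 − 0.0360041 − 0.1483804 = 0.8156156
Ratio = 0.0731500 / 0.8156156 = 0.0896869

0.08969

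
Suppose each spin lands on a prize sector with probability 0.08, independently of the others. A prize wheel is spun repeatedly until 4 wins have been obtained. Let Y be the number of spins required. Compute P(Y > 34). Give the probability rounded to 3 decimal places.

0.712

Needing more than 34 spins ⇔ fewer than 4 successes in the first 34. With X ~ Binomial(34, 0.08), P(Y > 34) = P(X ≤ 3).
  k=0: C(34,0)·0.08^0·0.92^34 = 0.05872
  k=1: C(34,1)·0.08^1·0.92^33 = 0.17361
  k=2: C(34,2)·0.08^2·0.92^32 = 0.24909
  k=3: C(34,3)·0.08^3·0.92^31 = 0.23104
P(X ≤ 3) = 0.71245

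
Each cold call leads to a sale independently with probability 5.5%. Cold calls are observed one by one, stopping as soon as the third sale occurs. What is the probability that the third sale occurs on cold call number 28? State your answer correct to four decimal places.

0.0142

Y = trial on which the third success occurs; negative binomial, r=3, p=0.055.
P(Y=28) = C(27,2) · p^3 · (1−p)^25
= 351 · 0.00016637 · 0.24311 = 0.014197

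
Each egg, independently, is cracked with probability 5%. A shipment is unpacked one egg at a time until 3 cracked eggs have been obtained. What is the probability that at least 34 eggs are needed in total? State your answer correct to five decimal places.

Needing more than 33 eggs ⇔ fewer than 3 successes in the first 33. With X ~ Binomial(33, 0.05), P(Y > 33) = P(X ≤ 2).
  k=0: C(33,0)·0.05^0·0.95^33 = 0.1840259
  k=1: C(33,1)·0.05^1·0.95^32 = 0.3196239
  k=2: C(33,2)·0.05^2·0.95^31 = 0.2691570
P(X ≤ 2) = 0.7728069

0.77281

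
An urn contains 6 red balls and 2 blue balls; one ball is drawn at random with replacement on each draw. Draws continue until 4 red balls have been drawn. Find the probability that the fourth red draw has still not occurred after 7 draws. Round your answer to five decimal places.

Needing more than 7 draws ⇔ fewer than 4 successes in the first 7. With X ~ Binomial(7, 0.75), P(Y > 7) = P(X ≤ 3).
  k=0: C(7,0)·0.75^0·0.25^7 = 0.0000610
  k=1: C(7,1)·0.75^1·0.25^6 = 0.0012817
  k=2: C(7,2)·0.75^2·0.25^5 = 0.0115356
  k=3: C(7,3)·0.75^3·0.25^4 = 0.0576782
P(X ≤ 3) = 0.0705566

0.07056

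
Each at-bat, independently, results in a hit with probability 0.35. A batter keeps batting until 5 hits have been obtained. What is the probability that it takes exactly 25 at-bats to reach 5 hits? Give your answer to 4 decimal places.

Y = trial on which the fifth success occurs; negative binomial, r=5, p=0.35.
P(Y=25) = C(24,4) · p^5 · (1−p)^20
= 10626 · 0.0052522 · 0.00018125 = 0.010115

0.0101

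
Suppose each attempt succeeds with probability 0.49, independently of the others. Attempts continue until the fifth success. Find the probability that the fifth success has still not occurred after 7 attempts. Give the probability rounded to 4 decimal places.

Needing more than 7 attempts ⇔ fewer than 5 successes in the first 7. With X ~ Binomial(7, 0.49), P(Y > 7) = P(X ≤ 4).
  k=0: C(7,0)·0.49^0·0.51^7 = 0.008974
  k=1: C(7,1)·0.49^1·0.51^6 = 0.060355
  k=2: C(7,2)·0.49^2·0.51^5 = 0.173965
  k=3: C(7,3)·0.49^3·0.51^4 = 0.278572
  k=4: C(7,4)·0.49^4·0.51^3 = 0.267647
P(X ≤ 4) = 0.789514

0.7895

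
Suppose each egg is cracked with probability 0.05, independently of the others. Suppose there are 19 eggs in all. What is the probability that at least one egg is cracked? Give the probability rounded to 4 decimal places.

0.6226

P(at least one) = 1 − P(none) = 1 − (1 − 0.05)^19
= 1 − 0.377354 = 0.622646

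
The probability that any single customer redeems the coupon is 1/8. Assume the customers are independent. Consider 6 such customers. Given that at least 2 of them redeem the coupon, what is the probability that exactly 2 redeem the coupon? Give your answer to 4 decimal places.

X ~ Binomial(6, 0.125). Want P(X=2 | X≥2) = P(X=2) / P(X≥2).
P(X=2) = C(6,2)·0.125^2·0.875^4 = 0.137386
P(X≥2) = 1 − 0.448795 − 0.384682 = 0.166523
Ratio = 0.137386 / 0.166523 = 0.825029

0.8250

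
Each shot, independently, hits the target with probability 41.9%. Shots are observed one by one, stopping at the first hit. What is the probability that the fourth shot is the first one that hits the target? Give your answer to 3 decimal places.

0.082

Geometric (trials to first success), p = 0.419.
P(Y = 4) = (1−p)^3 · p = 0.19612 · 0.419 = 0.08218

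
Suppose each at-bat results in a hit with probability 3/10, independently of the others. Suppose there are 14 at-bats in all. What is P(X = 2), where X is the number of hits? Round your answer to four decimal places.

X ~ Binomial(n=14, p=0.30).
P(X=2) = C(14,2) · p^2 · (1−p)^12
= 91 · 0.09 · 0.013841 = 0.113360

0.1134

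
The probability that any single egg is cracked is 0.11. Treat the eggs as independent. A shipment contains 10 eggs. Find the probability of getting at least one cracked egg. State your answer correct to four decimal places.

0.6882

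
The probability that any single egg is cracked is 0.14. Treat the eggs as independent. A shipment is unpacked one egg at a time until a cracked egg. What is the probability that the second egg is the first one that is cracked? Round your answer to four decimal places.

0.1204

Geometric (trials to first success), p = 0.14.
P(Y = 2) = (1−p)^1 · p = 0.86 · 0.14 = 0.120400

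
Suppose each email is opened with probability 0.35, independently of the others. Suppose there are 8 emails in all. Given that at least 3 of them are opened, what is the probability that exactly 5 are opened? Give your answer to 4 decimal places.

0.1412

X ~ Binomial(8, 0.35). Want P(X=5 | X≥3) = P(X=5) / P(X≥3).
P(X=5) = C(8,5)·0.35^5·0.65^3 = 0.080773
P(X≥3) = 1 − 0.031864 − 0.137262 − 0.258687 = 0.572186
Ratio = 0.080773 / 0.572186 = 0.141166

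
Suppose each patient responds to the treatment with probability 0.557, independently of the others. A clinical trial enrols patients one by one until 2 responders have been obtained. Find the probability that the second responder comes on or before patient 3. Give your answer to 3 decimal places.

Finishing within 3 patients ⇔ at least 2 successes in the first 3. With X ~ Binomial(3, 0.557), P(Y ≤ 3) = 1 − P(X ≤ 1).
  k=0: C(3,0)·0.557^0·0.443^3 = 0.08694
  k=1: C(3,1)·0.557^1·0.443^2 = 0.32793
1 − 0.41487 = 0.58513

0.585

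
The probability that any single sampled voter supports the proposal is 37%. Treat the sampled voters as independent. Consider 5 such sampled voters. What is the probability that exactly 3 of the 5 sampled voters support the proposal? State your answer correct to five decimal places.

0.20104

X ~ Binomial(n=5, p=0.37).
P(X=3) = C(5,3) · p^3 · (1−p)^2
= 10 · 0.050653 · 0.3969 = 0.2010418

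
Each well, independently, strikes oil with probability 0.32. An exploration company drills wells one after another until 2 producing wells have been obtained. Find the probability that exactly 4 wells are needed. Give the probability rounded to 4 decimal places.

0.1420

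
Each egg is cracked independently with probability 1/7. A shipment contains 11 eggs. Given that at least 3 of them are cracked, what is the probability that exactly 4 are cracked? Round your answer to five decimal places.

0.23379

X ~ Binomial(11, 0.142857). Want P(X=4 | X≥3) = P(X=4) / P(X≥3).
P(X=4) = C(11,4)·0.142857^4·0.857143^7 = 0.0467191
P(X≥3) = 1 − 0.1834786 − 0.3363774 − 0.2803145 = 0.1998296
Ratio = 0.0467191 / 0.1998296 = 0.2337945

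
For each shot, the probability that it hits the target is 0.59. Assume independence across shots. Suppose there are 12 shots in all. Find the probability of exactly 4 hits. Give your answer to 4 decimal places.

0.0479

X ~ Binomial(n=12, p=0.59).
P(X=4) = C(12,4) · p^4 · (1−p)^8
= 495 · 0.12117 · 0.00079849 = 0.047894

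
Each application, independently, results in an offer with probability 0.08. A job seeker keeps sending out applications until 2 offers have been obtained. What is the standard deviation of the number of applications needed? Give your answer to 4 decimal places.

Y = total applications until the second success; negative binomial with r=2, p=0.08.
SD(Y) = √[r(1−p)/p²] = √(287.500000) = 16.955825

16.9558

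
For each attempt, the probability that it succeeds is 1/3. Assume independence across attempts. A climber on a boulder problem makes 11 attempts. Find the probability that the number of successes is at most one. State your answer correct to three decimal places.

0.075

X ~ Binomial(11, 0.333333); P(X ≤ 1) = Σ C(11,k) p^k (1−p)^(11−k) over k:
  k=0: C(11,0)·0.333333^0·0.666667^11 = 0.01156
  k=1: C(11,1)·0.333333^1·0.666667^10 = 0.06359
Total = 0.07515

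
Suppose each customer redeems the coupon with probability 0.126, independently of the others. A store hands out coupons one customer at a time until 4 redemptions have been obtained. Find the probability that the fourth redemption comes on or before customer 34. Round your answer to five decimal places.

Finishing within 34 customers ⇔ at least 4 successes in the first 34. With X ~ Binomial(34, 0.126), P(Y ≤ 34) = 1 − P(X ≤ 3).
  k=0: C(34,0)·0.126^0·0.874^34 = 0.0102657
  k=1: C(34,1)·0.126^1·0.874^33 = 0.0503184
  k=2: C(34,2)·0.126^2·0.874^32 = 0.1196933
  k=3: C(34,3)·0.126^3·0.874^31 = 0.1840592
1 − 0.3643366 = 0.6356634

0.63566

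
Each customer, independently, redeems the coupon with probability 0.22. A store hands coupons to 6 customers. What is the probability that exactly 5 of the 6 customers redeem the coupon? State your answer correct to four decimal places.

0.0024

X ~ Binomial(n=6, p=0.22).
P(X=5) = C(6,5) · p^5 · (1−p)^1
= 6 · 0.00051536 · 0.78 = 0.002412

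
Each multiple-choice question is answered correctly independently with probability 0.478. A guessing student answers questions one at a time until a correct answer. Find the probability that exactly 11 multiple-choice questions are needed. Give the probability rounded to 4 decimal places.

Geometric (trials to first success), p = 0.478.
P(Y = 11) = (1−p)^10 · p = 0.0015021 · 0.478 = 0.000718

0.0007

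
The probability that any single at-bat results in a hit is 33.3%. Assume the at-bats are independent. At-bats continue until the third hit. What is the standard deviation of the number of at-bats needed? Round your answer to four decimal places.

4.2479

Y = total at-bats until the third success; negative binomial with r=3, p=0.333.
SD(Y) = √[r(1−p)/p²] = √(18.045072) = 4.247949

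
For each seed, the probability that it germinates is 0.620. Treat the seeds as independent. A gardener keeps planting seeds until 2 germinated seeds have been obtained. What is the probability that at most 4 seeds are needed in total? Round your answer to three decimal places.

0.843

Finishing within 4 seeds ⇔ at least 2 successes in the first 4. With X ~ Binomial(4, 0.62), P(Y ≤ 4) = 1 − P(X ≤ 1).
  k=0: C(4,0)·0.62^0·0.38^4 = 0.02085
  k=1: C(4,1)·0.62^1·0.38^3 = 0.13608
1 − 0.15693 = 0.84307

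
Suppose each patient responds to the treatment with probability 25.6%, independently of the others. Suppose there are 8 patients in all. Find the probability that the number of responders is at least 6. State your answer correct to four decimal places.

0.0048

X ~ Binomial(8, 0.256); P(X ≥ 6) = Σ C(8,k) p^k (1−p)^(8−k) over k:
  k=6: C(8,6)·0.256^6·0.744^2 = 0.004363
  k=7: C(8,7)·0.256^7·0.744^1 = 0.000429
  k=8: C(8,8)·0.256^8·0.744^0 = 0.000018
Total = 0.004810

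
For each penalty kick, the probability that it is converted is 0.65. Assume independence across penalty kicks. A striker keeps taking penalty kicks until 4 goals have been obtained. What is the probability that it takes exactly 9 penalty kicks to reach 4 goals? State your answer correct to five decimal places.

0.05250

Y = trial on which the fourth success occurs; negative binomial, r=4, p=0.65.
P(Y=9) = C(8,3) · p^4 · (1−p)^5
= 56 · 0.17851 · 0.0052522 = 0.0525027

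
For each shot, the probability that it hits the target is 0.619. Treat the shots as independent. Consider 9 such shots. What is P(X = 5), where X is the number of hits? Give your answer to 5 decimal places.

X ~ Binomial(n=9, p=0.619).
P(X=5) = C(9,5) · p^5 · (1−p)^4
= 126 · 0.090877 · 0.021072 = 0.2412813

0.24128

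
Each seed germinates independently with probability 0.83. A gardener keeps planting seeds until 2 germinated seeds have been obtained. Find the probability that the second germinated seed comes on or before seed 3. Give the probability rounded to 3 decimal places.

0.923

Finishing within 3 seeds ⇔ at least 2 successes in the first 3. With X ~ Binomial(3, 0.83), P(Y ≤ 3) = 1 − P(X ≤ 1).
  k=0: C(3,0)·0.83^0·0.17^3 = 0.00491
  k=1: C(3,1)·0.83^1·0.17^2 = 0.07196
1 − 0.07687 = 0.92313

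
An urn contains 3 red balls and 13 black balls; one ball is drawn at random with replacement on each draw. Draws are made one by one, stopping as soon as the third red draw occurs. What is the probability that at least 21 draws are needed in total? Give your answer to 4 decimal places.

0.2473

Needing more than 20 draws ⇔ fewer than 3 successes in the first 20. With X ~ Binomial(20, 0.1875), P(Y > 20) = P(X ≤ 2).
  k=0: C(20,0)·0.1875^0·0.8125^20 = 0.015721
  k=1: C(20,1)·0.1875^1·0.8125^19 = 0.072556
  k=2: C(20,2)·0.1875^2·0.8125^18 = 0.159066
P(X ≤ 2) = 0.247343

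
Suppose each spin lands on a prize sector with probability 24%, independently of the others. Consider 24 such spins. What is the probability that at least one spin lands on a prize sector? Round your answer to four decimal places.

P(at least one) = 1 − P(none) = 1 − (1 − 0.24)^24
= 1 − 0.001379 = 0.998621

0.9986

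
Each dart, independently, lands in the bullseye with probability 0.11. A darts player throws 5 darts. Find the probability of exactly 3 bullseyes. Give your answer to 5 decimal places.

0.01054

X ~ Binomial(n=5, p=0.11).
P(X=3) = C(5,3) · p^3 · (1−p)^2
= 10 · 0.001331 · 0.7921 = 0.0105429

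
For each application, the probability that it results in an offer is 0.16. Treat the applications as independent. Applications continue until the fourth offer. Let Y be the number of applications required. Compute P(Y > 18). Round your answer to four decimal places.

0.6771

Needing more than 18 applications ⇔ fewer than 4 successes in the first 18. With X ~ Binomial(18, 0.16), P(Y > 18) = P(X ≤ 3).
  k=0: C(18,0)·0.16^0·0.84^18 = 0.043354
  k=1: C(18,1)·0.16^1·0.84^17 = 0.148642
  k=2: C(18,2)·0.16^2·0.84^16 = 0.240658
  k=3: C(18,3)·0.16^3·0.84^15 = 0.244478
P(X ≤ 3) = 0.677131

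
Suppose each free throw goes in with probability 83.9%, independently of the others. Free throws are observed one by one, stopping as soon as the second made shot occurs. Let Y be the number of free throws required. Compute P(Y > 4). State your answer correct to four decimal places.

Needing more than 4 free throws ⇔ fewer than 2 successes in the first 4. With X ~ Binomial(4, 0.839), P(Y > 4) = P(X ≤ 1).
  k=0: C(4,0)·0.839^0·0.161^4 = 0.000672
  k=1: C(4,1)·0.839^1·0.161^3 = 0.014006
P(X ≤ 1) = 0.014677

0.0147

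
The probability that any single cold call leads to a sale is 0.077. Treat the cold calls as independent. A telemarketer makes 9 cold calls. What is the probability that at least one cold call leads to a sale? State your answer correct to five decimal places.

P(at least one) = 1 − P(none) = 1 − (1 − 0.077)^9
= 1 − 0.4862004 = 0.5137996

0.51380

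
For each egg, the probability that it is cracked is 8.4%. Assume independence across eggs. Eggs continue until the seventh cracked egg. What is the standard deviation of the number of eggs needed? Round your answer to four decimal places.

30.1452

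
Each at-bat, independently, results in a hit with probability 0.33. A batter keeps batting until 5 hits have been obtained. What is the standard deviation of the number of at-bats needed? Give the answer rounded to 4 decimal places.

5.5464

Y = total at-bats until the fifth success; negative binomial with r=5, p=0.33.
SD(Y) = √[r(1−p)/p²] = √(30.762167) = 5.546365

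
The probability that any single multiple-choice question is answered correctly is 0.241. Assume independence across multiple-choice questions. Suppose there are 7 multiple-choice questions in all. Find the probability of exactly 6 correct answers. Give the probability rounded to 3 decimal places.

0.001

X ~ Binomial(n=7, p=0.241).
P(X=6) = C(7,6) · p^6 · (1−p)^1
= 7 · 0.00019593 · 0.759 = 0.00104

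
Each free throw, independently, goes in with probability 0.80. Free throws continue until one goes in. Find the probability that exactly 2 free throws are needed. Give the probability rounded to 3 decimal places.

0.160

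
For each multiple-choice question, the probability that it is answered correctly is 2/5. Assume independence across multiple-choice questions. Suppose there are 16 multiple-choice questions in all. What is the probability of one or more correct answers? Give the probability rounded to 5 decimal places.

0.99972

P(at least one) = 1 − P(none) = 1 − (1 − 0.40)^16
= 1 − 0.0002821 = 0.9997179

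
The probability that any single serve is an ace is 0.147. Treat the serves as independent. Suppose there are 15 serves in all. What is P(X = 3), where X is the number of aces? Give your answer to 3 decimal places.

0.214

X ~ Binomial(n=15, p=0.147).
P(X=3) = C(15,3) · p^3 · (1−p)^12
= 455 · 0.0031765 · 0.14838 = 0.21446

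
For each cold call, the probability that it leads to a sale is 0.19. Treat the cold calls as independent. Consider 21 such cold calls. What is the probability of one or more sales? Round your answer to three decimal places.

0.988

P(at least one) = 1 − P(none) = 1 − (1 − 0.19)^21
= 1 − 0.01197 = 0.98803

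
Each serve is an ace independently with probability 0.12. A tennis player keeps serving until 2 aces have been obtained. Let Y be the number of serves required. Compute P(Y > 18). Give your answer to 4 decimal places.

0.3460

Needing more than 18 serves ⇔ fewer than 2 successes in the first 18. With X ~ Binomial(18, 0.12), P(Y > 18) = P(X ≤ 1).
  k=0: C(18,0)·0.12^0·0.88^18 = 0.100159
  k=1: C(18,1)·0.12^1·0.88^17 = 0.245844
P(X ≤ 1) = 0.346002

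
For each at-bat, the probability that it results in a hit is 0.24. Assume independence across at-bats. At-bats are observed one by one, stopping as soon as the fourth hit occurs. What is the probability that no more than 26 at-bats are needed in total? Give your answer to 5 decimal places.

Finishing within 26 at-bats ⇔ at least 4 successes in the first 26. With X ~ Binomial(26, 0.24), P(Y ≤ 26) = 1 − P(X ≤ 3).
  k=0: C(26,0)·0.24^0·0.76^26 = 0.0007964
  k=1: C(26,1)·0.24^1·0.76^25 = 0.0065392
  k=2: C(26,2)·0.24^2·0.76^24 = 0.0258126
  k=3: C(26,3)·0.24^3·0.76^23 = 0.0652108
1 − 0.0983591 = 0.9016409

0.90164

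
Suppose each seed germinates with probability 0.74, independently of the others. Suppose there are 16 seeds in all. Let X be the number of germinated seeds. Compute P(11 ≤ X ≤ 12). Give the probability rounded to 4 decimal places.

0.4134

X ~ Binomial(16, 0.74); P(11 ≤ X ≤ 12) = Σ C(16,k) p^k (1−p)^(16−k) over k:
  k=11: C(16,11)·0.74^11·0.26^5 = 0.189103
  k=12: C(16,12)·0.74^12·0.26^4 = 0.224257
Total = 0.413360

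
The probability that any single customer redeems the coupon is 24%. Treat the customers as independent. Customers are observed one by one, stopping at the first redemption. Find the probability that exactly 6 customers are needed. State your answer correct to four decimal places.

0.0609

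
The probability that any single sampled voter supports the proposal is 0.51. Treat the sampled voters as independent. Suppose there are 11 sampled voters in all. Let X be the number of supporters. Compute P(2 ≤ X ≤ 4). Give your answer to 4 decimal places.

X ~ Binomial(11, 0.51); P(2 ≤ X ≤ 4) = Σ C(11,k) p^k (1−p)^(11−k) over k:
  k=2: C(11,2)·0.51^2·0.49^9 = 0.023295
  k=3: C(11,3)·0.51^3·0.49^8 = 0.072738
  k=4: C(11,4)·0.51^4·0.49^7 = 0.151414
Total = 0.247448

0.2474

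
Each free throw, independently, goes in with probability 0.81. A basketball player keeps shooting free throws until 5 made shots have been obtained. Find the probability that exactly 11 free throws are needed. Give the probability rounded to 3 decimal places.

0.003

Y = trial on which the fifth success occurs; negative binomial, r=5, p=0.81.
P(Y=11) = C(10,4) · p^5 · (1−p)^6
= 210 · 0.34868 · 4.7046e-05 = 0.00344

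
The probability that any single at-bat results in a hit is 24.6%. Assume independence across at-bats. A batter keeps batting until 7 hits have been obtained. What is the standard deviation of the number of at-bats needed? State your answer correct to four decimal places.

9.3390

Y = total at-bats until the seventh success; negative binomial with r=7, p=0.246.
SD(Y) = √[r(1−p)/p²] = √(87.216604) = 9.338983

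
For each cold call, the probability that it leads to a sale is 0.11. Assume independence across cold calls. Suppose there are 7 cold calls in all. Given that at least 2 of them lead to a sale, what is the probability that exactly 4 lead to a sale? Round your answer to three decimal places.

0.021

X ~ Binomial(7, 0.11). Want P(X=4 | X≥2) = P(X=4) / P(X≥2).
P(X=4) = C(7,4)·0.11^4·0.89^3 = 0.00361
P(X≥2) = 1 − 0.44231 − 0.38268 = 0.17501
Ratio = 0.00361 / 0.17501 = 0.02064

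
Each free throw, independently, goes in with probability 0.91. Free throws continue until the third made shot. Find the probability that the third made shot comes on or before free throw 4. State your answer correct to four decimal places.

0.9570

Finishing within 4 free throws ⇔ at least 3 successes in the first 4. With X ~ Binomial(4, 0.91), P(Y ≤ 4) = 1 − P(X ≤ 2).
  k=0: C(4,0)·0.91^0·0.09^4 = 0.000066
  k=1: C(4,1)·0.91^1·0.09^3 = 0.002654
  k=2: C(4,2)·0.91^2·0.09^2 = 0.040246
1 − 0.042965 = 0.957035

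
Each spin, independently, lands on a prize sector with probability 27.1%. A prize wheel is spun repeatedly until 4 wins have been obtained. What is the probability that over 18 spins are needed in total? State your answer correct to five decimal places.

Needing more than 18 spins ⇔ fewer than 4 successes in the first 18. With X ~ Binomial(18, 0.271), P(Y > 18) = P(X ≤ 3).
  k=0: C(18,0)·0.271^0·0.729^18 = 0.0033814
  k=1: C(18,1)·0.271^1·0.729^17 = 0.0226261
  k=2: C(18,2)·0.271^2·0.729^16 = 0.0714941
  k=3: C(18,3)·0.271^3·0.729^15 = 0.1417460
P(X ≤ 3) = 0.2392477

0.23925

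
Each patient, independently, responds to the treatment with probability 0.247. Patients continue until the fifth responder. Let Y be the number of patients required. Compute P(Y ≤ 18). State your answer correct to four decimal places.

0.4694

Finishing within 18 patients ⇔ at least 5 successes in the first 18. With X ~ Binomial(18, 0.247), P(Y ≤ 18) = 1 − P(X ≤ 4).
  k=0: C(18,0)·0.247^0·0.753^18 = 0.006058
  k=1: C(18,1)·0.247^1·0.753^17 = 0.035767
  k=2: C(18,2)·0.247^2·0.753^16 = 0.099725
  k=3: C(18,3)·0.247^3·0.753^15 = 0.174464
  k=4: C(18,4)·0.247^4·0.753^14 = 0.214605
1 − 0.530619 = 0.469381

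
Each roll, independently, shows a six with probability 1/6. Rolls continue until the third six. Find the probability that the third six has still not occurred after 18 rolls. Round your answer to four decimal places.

Needing more than 18 rolls ⇔ fewer than 3 successes in the first 18. With X ~ Binomial(18, 0.166667), P(Y > 18) = P(X ≤ 2).
  k=0: C(18,0)·0.166667^0·0.833333^18 = 0.037561
  k=1: C(18,1)·0.166667^1·0.833333^17 = 0.135220
  k=2: C(18,2)·0.166667^2·0.833333^16 = 0.229874
P(X ≤ 2) = 0.402654

0.4027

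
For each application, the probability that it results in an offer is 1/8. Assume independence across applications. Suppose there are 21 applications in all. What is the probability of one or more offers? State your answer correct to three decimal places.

0.939

P(at least one) = 1 − P(none) = 1 − (1 − 0.125)^21
= 1 − 0.06056 = 0.93944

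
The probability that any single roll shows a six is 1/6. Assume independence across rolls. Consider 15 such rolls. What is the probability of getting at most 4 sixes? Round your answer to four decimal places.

X ~ Binomial(15, 0.166667); P(X ≤ 4) = Σ C(15,k) p^k (1−p)^(15−k) over k:
  k=0: C(15,0)·0.166667^0·0.833333^15 = 0.064905
  k=1: C(15,1)·0.166667^1·0.833333^14 = 0.194716
  k=2: C(15,2)·0.166667^2·0.833333^13 = 0.272603
  k=3: C(15,3)·0.166667^3·0.833333^12 = 0.236256
  k=4: C(15,4)·0.166667^4·0.833333^11 = 0.141754
Total = 0.910234

0.9102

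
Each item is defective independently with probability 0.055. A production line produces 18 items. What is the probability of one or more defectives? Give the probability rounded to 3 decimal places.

P(at least one) = 1 − P(none) = 1 − (1 − 0.055)^18
= 1 − 0.36122 = 0.63878

0.639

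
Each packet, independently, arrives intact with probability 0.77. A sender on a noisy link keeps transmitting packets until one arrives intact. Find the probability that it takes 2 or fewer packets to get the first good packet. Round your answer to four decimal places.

0.9471

Y = number of packets to the first success; geometric, p = 0.77.
P(Y ≤ 2) = 1 − (1−p)^2 = 1 − 0.052900 = 0.947100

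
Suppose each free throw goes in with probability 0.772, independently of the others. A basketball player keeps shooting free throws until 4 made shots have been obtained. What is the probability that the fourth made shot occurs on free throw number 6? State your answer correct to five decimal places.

0.18465

Y = trial on which the fourth success occurs; negative binomial, r=4, p=0.772.
P(Y=6) = C(5,3) · p^4 · (1−p)^2
= 10 · 0.3552 · 0.051984 = 0.1846456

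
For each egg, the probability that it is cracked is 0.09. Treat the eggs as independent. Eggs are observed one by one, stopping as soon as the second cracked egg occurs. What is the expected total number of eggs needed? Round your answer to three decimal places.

22.222

Y = total eggs until the second success; negative binomial with r=2, p=0.09.
E[Y] = r / p = 2 / 0.09 = 22.22222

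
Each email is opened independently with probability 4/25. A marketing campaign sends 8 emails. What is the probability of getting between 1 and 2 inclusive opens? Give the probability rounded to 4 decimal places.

0.6295

X ~ Binomial(8, 0.16); P(1 ≤ X ≤ 2) = Σ C(8,k) p^k (1−p)^(8−k) over k:
  k=1: C(8,1)·0.16^1·0.84^7 = 0.377716
  k=2: C(8,2)·0.16^2·0.84^6 = 0.251810
Total = 0.629526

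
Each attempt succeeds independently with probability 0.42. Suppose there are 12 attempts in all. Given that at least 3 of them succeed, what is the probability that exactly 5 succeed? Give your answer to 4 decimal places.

X ~ Binomial(12, 0.42). Want P(X=5 | X≥3) = P(X=5) / P(X≥3).
P(X=5) = C(12,5)·0.42^5·0.58^7 = 0.228543
P(X≥3) = 1 − 0.001449 − 0.012593 − 0.050156 = 0.935802
Ratio = 0.228543 / 0.935802 = 0.244221

0.2442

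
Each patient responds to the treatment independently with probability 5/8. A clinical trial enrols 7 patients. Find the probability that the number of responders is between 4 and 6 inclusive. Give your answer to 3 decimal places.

0.720

X ~ Binomial(7, 0.625); P(4 ≤ X ≤ 6) = Σ C(7,k) p^k (1−p)^(7−k) over k:
  k=4: C(7,4)·0.625^4·0.375^3 = 0.28163
  k=5: C(7,5)·0.625^5·0.375^2 = 0.28163
  k=6: C(7,6)·0.625^6·0.375^1 = 0.15646
Total = 0.71973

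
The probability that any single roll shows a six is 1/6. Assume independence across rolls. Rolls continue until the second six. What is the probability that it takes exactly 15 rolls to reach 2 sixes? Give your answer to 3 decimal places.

Y = trial on which the second success occurs; negative binomial, r=2, p=0.166667.
P(Y=15) = C(14,1) · p^2 · (1−p)^13
= 14 · 0.027778 · 0.093464 = 0.03635

0.036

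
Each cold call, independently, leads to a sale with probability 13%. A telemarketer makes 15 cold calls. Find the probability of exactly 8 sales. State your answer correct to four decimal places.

X ~ Binomial(n=15, p=0.13).
P(X=8) = C(15,8) · p^8 · (1−p)^7
= 6435 · 8.1573e-08 · 0.37725 = 0.000198

0.0002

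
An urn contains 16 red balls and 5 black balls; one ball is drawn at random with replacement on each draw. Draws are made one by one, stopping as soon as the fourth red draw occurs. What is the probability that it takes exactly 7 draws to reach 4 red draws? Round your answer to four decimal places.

0.0910

Y = trial on which the fourth success occurs; negative binomial, r=4, p=0.761905.
P(Y=7) = C(6,3) · p^4 · (1−p)^3
= 20 · 0.33698 · 0.013497 = 0.090967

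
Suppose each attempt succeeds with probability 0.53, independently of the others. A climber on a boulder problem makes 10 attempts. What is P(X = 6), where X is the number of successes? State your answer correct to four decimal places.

0.2271

X ~ Binomial(n=10, p=0.53).
P(X=6) = C(10,6) · p^6 · (1−p)^4
= 210 · 0.022164 · 0.048797 = 0.227126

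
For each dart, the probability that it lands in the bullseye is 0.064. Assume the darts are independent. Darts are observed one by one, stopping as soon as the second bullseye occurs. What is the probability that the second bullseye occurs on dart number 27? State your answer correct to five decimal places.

Y = trial on which the second success occurs; negative binomial, r=2, p=0.064.
P(Y=27) = C(26,1) · p^2 · (1−p)^25
= 26 · 0.004096 · 0.19138 = 0.0203812

0.02038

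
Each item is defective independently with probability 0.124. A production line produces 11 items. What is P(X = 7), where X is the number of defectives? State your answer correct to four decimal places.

X ~ Binomial(n=11, p=0.124).
P(X=7) = C(11,7) · p^7 · (1−p)^4
= 330 · 4.5077e-07 · 0.58887 = 0.000088

0.0001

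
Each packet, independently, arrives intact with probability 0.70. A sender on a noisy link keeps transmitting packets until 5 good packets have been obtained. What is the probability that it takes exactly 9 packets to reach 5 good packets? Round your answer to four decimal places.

0.0953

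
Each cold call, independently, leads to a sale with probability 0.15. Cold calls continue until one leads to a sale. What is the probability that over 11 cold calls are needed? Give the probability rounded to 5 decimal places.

0.16734

Y = number of cold calls to the first success; geometric, p = 0.15.
P(Y > 11) = P(first 11 all fail) = (1−p)^11 = 0.1673432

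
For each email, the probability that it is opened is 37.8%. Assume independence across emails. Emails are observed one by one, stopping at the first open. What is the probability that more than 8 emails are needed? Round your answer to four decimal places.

0.0224

Y = number of emails to the first success; geometric, p = 0.378.
P(Y > 8) = P(first 8 all fail) = (1−p)^8 = 0.022404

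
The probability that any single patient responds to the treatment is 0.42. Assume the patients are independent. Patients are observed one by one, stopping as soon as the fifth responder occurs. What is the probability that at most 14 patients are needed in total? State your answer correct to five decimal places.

0.76974

Finishing within 14 patients ⇔ at least 5 successes in the first 14. With X ~ Binomial(14, 0.42), P(Y ≤ 14) = 1 − P(X ≤ 4).
  k=0: C(14,0)·0.42^0·0.58^14 = 0.0004875
  k=1: C(14,1)·0.42^1·0.58^13 = 0.0049424
  k=2: C(14,2)·0.42^2·0.58^12 = 0.0232635
  k=3: C(14,3)·0.42^3·0.58^11 = 0.0673841
  k=4: C(14,4)·0.42^4·0.58^10 = 0.1341872
1 − 0.2302648 = 0.7697352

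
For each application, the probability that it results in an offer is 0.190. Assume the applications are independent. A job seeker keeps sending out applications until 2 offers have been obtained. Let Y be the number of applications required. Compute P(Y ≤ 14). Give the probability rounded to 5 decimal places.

Finishing within 14 applications ⇔ at least 2 successes in the first 14. With X ~ Binomial(14, 0.19), P(Y ≤ 14) = 1 − P(X ≤ 1).
  k=0: C(14,0)·0.19^0·0.81^14 = 0.0523348
  k=1: C(14,1)·0.19^1·0.81^13 = 0.1718648
1 − 0.2241995 = 0.7758005

0.77580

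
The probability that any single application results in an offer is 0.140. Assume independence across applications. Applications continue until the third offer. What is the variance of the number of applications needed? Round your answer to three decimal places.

Y = total applications until the third success; negative binomial with r=3, p=0.14.
Var(Y) = r(1−p)/p² = 3·0.86 / 0.14² = 131.63265

131.633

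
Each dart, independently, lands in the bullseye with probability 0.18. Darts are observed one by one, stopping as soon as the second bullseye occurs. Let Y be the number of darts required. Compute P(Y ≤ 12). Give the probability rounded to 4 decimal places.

Finishing within 12 darts ⇔ at least 2 successes in the first 12. With X ~ Binomial(12, 0.18), P(Y ≤ 12) = 1 − P(X ≤ 1).
  k=0: C(12,0)·0.18^0·0.82^12 = 0.092420
  k=1: C(12,1)·0.18^1·0.82^11 = 0.243448
1 − 0.335868 = 0.664132

0.6641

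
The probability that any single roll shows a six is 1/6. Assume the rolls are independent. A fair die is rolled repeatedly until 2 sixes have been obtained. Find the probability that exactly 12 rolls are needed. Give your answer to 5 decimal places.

0.04935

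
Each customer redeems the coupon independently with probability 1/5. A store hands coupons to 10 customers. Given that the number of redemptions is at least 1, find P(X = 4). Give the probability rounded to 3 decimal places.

0.099

X ~ Binomial(10, 0.20). Want P(X=4 | X≥1) = P(X=4) / P(X≥1).
P(X=4) = C(10,4)·0.20^4·0.80^6 = 0.08808
P(X≥1) = 1 − 0.10737 = 0.89263
Ratio = 0.08808 / 0.89263 = 0.09868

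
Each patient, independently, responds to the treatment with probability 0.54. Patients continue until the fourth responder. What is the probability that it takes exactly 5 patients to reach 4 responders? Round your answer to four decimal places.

Y = trial on which the fourth success occurs; negative binomial, r=4, p=0.54.
P(Y=5) = C(4,3) · p^4 · (1−p)^1
= 4 · 0.085031 · 0.46 = 0.156456

0.1565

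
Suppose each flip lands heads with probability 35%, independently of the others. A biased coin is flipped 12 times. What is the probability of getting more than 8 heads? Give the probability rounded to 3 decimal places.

0.006

X ~ Binomial(12, 0.35); P(X ≥ 9) = Σ C(12,k) p^k (1−p)^(12−k) over k:
  k=9: C(12,9)·0.35^9·0.65^3 = 0.00476
  k=10: C(12,10)·0.35^10·0.65^2 = 0.00077
  k=11: C(12,11)·0.35^11·0.65^1 = 0.00008
  k=12: C(12,12)·0.35^12·0.65^0 = 0.00000
Total = 0.00561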